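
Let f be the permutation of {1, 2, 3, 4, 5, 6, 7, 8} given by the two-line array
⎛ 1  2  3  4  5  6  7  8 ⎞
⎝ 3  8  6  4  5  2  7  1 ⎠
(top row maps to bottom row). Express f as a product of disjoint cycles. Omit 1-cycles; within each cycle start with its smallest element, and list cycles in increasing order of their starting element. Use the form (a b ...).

Start at 1 and follow images: 1 → 3 → 6 → 2 → 8 → 1, giving the cycle (1 3 6 2 8).
Continuing from each remaining unvisited element yields (1 3 6 2 8).

(1 3 6 2 8)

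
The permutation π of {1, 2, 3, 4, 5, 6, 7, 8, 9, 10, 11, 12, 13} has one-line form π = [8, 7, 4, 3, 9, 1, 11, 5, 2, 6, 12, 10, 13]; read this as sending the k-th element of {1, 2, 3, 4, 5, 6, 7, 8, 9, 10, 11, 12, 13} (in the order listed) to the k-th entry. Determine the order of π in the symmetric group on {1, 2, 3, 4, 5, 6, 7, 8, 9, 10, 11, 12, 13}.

10

The disjoint-cycle form of π has cycle lengths 10, 2, 1.
The order is lcm(10, 2) = 10.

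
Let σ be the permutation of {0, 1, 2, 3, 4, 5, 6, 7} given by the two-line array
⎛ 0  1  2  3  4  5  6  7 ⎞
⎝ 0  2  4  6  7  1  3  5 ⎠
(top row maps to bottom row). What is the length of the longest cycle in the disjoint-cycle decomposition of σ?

5

Decomposing into disjoint cycles gives (1 2 4 7 5)(3 6); the longest has length 5.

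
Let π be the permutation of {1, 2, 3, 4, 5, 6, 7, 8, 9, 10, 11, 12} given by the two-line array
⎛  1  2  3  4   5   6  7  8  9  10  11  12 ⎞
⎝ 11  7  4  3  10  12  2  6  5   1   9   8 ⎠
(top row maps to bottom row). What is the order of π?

30

The disjoint-cycle form of π has cycle lengths 5, 3, 2, 2.
The order is lcm(5, 3, 2, 2) = 30.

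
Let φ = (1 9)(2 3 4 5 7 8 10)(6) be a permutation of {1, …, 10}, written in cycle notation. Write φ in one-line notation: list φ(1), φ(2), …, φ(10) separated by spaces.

Image by image: 1↦9, 2↦3, 3↦4, 4↦5, 5↦7, 6↦6, 7↦8, 8↦10, 9↦1, 10↦2.
Listing these in domain order gives 9 3 4 5 7 6 8 10 1 2.

9 3 4 5 7 6 8 10 1 2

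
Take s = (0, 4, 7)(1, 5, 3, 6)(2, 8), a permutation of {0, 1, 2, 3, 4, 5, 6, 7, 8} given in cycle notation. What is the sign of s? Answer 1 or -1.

The cycle lengths are 4, 3, 2.
A cycle is odd iff its length is even; s has 2 even-length cycles, so sgn(s) = (−1)^2 and s is even.

1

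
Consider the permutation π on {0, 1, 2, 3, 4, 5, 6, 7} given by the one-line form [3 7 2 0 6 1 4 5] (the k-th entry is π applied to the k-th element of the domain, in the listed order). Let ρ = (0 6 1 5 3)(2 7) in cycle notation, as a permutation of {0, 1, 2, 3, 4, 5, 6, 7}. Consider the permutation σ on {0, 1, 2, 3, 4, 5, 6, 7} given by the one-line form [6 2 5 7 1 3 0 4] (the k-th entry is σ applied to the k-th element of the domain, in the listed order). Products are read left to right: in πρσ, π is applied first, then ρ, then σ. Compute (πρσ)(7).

7

Chase 7: π(7) = 5; ρ(5) = 3; σ(3) = 7. Hence (πρσ)(7) = 7.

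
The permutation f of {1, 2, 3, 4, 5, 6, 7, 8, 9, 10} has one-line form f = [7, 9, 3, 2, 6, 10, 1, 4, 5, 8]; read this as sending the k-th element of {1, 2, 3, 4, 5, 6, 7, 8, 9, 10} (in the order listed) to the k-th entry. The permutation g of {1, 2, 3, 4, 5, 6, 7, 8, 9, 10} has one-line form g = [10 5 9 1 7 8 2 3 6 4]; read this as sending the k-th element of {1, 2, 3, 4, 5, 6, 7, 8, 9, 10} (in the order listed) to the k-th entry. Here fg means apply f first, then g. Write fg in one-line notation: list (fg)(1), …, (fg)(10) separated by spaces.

2 6 9 5 8 4 10 1 7 3

(fg)(x) = g(f(x)). Computing each image: g(f(1)) = g(7) = 2, g(f(2)) = g(9) = 6, g(f(3)) = g(3) = 9, g(f(4)) = g(2) = 5, g(f(5)) = g(6) = 8, g(f(6)) = g(10) = 4, g(f(7)) = g(1) = 10, g(f(8)) = g(4) = 1, g(f(9)) = g(5) = 7, g(f(10)) = g(8) = 3.
Hence fg = [2 6 9 5 8 4 10 1 7 3].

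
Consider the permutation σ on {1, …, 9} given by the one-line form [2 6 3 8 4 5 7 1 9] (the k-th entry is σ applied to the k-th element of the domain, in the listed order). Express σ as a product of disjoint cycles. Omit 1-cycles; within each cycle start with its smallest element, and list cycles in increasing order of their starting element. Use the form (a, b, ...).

Start at 1 and follow images: 1 → 2 → 6 → 5 → 4 → 8 → 1, giving the cycle (1, 2, 6, 5, 4, 8).
Continuing from each remaining unvisited element yields (1, 2, 6, 5, 4, 8).

(1, 2, 6, 5, 4, 8)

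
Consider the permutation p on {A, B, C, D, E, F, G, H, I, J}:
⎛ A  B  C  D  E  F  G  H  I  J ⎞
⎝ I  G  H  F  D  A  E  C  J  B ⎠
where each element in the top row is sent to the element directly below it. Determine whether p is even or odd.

In disjoint-cycle form the cycle lengths are 8, 2.
A cycle is odd iff its length is even; p has 2 even-length cycles, so sgn(p) = (−1)^2 and p is even.

even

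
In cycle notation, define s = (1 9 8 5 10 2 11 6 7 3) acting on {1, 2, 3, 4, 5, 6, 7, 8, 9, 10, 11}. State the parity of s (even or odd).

odd

The cycle lengths are 10, 1.
A cycle is odd iff its length is even; s has 1 even-length cycle, so sgn(s) = (−1)^1 and s is odd.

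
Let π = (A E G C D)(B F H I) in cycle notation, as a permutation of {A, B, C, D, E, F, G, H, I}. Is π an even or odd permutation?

odd

The cycle lengths are 5, 4.
A cycle of length ℓ contributes ℓ−1 transpositions, so π is a product of 4 + 3 = 7 transpositions — odd.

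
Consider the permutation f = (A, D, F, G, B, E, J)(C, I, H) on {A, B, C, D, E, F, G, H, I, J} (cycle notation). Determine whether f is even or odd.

The cycle lengths are 7, 3.
A cycle of length ℓ contributes ℓ−1 transpositions, so f is a product of 6 + 2 = 8 transpositions — even.

even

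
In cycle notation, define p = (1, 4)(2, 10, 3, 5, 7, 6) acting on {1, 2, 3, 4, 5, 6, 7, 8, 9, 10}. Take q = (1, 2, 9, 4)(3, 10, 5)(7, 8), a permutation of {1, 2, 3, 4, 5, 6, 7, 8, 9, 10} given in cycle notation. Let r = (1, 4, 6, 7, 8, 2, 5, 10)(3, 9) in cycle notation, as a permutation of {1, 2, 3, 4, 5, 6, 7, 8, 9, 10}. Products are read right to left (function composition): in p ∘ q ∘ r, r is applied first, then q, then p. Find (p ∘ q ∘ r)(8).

9

(p ∘ q ∘ r)(8) = p(q(r(8))). r(8) = 2, then q(2) = 9, then p(9) = 9, so the result is 9.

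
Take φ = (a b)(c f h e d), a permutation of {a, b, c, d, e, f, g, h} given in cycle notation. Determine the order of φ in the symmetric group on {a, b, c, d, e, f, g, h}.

10

The cycle type of φ is (5, 2, 1).
The order is lcm(5, 2) = 10.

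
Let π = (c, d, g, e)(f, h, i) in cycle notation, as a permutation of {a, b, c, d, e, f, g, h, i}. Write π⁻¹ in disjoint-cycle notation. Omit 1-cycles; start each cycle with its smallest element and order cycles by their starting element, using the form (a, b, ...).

If π sends a → b within a cycle, π⁻¹ sends b → a; equivalently, reverse each cycle.
After reversing and putting each cycle's least element first, π⁻¹ = (c, e, g, d)(f, i, h).

(c, e, g, d)(f, i, h)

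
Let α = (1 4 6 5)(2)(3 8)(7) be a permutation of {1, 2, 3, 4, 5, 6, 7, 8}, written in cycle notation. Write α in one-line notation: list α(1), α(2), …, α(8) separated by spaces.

Image by image: 1→4, 2→2, 3→8, 4→6, 5→1, 6→5, 7→7, 8→3.
Listing these in domain order gives 4 2 8 6 1 5 7 3.

4 2 8 6 1 5 7 3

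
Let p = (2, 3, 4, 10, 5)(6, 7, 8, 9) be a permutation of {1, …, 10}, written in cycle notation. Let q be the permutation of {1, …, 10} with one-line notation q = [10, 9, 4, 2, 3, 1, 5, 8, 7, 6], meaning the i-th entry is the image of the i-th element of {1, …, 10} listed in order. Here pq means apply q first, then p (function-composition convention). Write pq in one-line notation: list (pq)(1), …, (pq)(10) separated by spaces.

5 6 10 3 4 1 2 9 8 7

(pq)(x) = p(q(x)). Computing each image: p(q(1)) = p(10) = 5, p(q(2)) = p(9) = 6, p(q(3)) = p(4) = 10, p(q(4)) = p(2) = 3, p(q(5)) = p(3) = 4, p(q(6)) = p(1) = 1, p(q(7)) = p(5) = 2, p(q(8)) = p(8) = 9, p(q(9)) = p(7) = 8, p(q(10)) = p(6) = 7.
Hence pq = [5 6 10 3 4 1 2 9 8 7].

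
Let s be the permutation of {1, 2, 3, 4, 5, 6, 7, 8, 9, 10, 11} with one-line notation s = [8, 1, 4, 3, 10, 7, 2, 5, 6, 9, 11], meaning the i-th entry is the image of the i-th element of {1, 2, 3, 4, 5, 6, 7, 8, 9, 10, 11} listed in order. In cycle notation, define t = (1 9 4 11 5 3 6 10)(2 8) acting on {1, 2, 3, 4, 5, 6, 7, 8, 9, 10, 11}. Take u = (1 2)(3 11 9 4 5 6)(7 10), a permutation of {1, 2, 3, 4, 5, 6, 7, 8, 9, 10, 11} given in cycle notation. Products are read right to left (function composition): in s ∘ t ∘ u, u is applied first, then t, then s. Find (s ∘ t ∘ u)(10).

Chase 10: u(10) = 7; t(7) = 7; s(7) = 2. Hence (s ∘ t ∘ u)(10) = 2.

2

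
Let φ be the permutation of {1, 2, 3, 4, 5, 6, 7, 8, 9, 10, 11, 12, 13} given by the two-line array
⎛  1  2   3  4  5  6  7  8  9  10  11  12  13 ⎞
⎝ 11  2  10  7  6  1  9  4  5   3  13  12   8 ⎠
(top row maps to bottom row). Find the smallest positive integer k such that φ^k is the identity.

18

The disjoint-cycle form of φ has cycle lengths 9, 2, 1, 1.
Since disjoint cycles commute, ord(φ) = lcm(9, 2) = 18.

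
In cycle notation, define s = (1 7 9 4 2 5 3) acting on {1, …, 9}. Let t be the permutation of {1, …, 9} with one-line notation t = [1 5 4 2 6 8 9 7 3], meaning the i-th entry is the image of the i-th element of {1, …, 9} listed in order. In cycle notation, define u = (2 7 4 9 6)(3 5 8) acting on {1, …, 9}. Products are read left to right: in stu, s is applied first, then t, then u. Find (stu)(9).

Apply the permutations in order: s(9) = 4, then t(4) = 2, then u(2) = 7. So (stu)(9) = 7.

7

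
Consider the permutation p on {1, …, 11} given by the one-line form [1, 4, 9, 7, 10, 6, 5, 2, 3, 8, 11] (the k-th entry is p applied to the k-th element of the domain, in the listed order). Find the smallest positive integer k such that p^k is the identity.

Writing p as disjoint cycles, the cycle lengths are 6, 2, 1, 1, 1.
The order is lcm(6, 2) = 6.

6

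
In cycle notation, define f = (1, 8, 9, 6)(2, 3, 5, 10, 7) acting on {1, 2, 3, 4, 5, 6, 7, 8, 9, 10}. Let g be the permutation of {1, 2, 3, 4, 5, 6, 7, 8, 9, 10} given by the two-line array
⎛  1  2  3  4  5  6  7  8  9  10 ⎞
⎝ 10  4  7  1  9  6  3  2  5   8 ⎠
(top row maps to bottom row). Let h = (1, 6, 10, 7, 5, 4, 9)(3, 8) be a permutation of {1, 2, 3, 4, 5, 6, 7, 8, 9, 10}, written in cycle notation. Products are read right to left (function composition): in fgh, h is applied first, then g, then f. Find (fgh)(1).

1

Apply the permutations in order: h(1) = 6, then g(6) = 6, then f(6) = 1. So (fgh)(1) = 1.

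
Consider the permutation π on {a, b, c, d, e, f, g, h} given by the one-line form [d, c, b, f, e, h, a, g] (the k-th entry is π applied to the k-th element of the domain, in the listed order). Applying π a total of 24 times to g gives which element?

h

Tracing g → a → … returns to g after 5 steps, so g lies in a 5-cycle (a d f h g).
Since the cycle has length 5, π^24 acts on it the same as π^4 (24 mod 5 = 4).
Advancing 4 steps from g: g → a → d → f → h.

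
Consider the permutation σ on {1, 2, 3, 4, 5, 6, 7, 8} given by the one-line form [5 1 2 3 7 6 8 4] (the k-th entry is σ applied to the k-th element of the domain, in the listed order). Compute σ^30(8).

3

Tracing 8 → 4 → … returns to 8 after 7 steps, so 8 lies in a 7-cycle (1, 5, 7, 8, 4, 3, 2).
Since the cycle has length 7, σ^30 acts on it the same as σ^2 (30 mod 7 = 2).
Advancing 2 steps from 8: 8 → 4 → 3.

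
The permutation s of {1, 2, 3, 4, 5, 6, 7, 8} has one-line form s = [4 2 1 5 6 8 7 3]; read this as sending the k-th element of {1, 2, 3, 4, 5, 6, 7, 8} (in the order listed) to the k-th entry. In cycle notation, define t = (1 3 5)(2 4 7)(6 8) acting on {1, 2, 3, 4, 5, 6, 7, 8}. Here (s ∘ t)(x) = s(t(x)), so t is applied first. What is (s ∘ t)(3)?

(s ∘ t)(3) = s(t(3)). t(3) = 5, then s(5) = 6. So (s ∘ t)(3) = 6.

6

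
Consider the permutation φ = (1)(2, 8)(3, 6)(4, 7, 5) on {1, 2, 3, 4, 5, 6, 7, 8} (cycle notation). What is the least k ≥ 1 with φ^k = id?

6

The cycle type of φ is (3, 2, 2, 1).
The order is lcm(3, 2, 2) = 6.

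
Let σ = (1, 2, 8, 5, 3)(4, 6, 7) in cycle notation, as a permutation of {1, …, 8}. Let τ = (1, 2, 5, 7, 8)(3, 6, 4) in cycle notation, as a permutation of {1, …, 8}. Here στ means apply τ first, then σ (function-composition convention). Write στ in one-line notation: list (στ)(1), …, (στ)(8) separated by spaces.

8 3 7 1 4 6 5 2

For each element, apply τ then σ: 1 → 2 → 8; 2 → 5 → 3; 3 → 6 → 7; 4 → 3 → 1; 5 → 7 → 4; 6 → 4 → 6; 7 → 8 → 5; 8 → 1 → 2.
So στ in one-line form is 8 3 7 1 4 6 5 2.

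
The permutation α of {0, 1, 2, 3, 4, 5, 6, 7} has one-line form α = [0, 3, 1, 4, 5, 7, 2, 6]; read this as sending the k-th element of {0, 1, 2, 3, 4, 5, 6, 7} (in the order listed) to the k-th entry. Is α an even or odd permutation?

In disjoint-cycle form the cycle lengths are 7, 1.
A cycle of length ℓ contributes ℓ−1 transpositions, so α is a product of 6 transpositions — even.

even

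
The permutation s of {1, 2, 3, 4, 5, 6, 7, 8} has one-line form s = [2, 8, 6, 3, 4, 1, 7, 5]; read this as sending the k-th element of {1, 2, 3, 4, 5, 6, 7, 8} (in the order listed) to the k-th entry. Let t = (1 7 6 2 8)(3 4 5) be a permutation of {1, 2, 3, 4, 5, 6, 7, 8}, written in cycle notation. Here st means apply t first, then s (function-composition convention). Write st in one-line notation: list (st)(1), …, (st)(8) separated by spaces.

Chase each element through t then s: 1 → 7 → 7; 2 → 8 → 5; 3 → 4 → 3; 4 → 5 → 4; 5 → 3 → 6; 6 → 2 → 8; 7 → 6 → 1; 8 → 1 → 2.
So st in one-line form is 7 5 3 4 6 8 1 2.

7 5 3 4 6 8 1 2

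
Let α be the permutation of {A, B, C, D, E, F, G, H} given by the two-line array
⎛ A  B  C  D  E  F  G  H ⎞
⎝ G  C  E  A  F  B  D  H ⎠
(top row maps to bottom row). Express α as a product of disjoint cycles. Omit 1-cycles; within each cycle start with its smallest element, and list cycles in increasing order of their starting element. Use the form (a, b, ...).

(A, G, D)(B, C, E, F)

Iterating α from A gives A → G → D → A; that is the 3-cycle (A, G, D).
Continuing from each remaining unvisited element yields (A, G, D)(B, C, E, F).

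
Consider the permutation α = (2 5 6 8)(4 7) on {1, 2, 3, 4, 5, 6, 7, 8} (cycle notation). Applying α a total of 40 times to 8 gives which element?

8 lies in the 4-cycle (2 5 6 8).
Since the cycle has length 4, α^40 acts on it the same as α^0 (40 mod 4 = 0).
So α^40(8) = 8.

8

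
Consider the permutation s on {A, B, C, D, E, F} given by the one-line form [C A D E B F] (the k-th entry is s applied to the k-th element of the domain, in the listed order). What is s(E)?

B

E is element number 5 of the domain, and entry number 5 of the one-line form is B, so s(E) = B.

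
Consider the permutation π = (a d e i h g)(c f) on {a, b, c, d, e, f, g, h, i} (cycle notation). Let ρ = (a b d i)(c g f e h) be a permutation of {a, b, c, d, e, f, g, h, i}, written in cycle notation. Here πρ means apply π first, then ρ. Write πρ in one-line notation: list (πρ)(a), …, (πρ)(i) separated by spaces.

i d e h a g b f c

(πρ)(x) = ρ(π(x)). Computing each image: ρ(π(a)) = ρ(d) = i, ρ(π(b)) = ρ(b) = d, ρ(π(c)) = ρ(f) = e, ρ(π(d)) = ρ(e) = h, ρ(π(e)) = ρ(i) = a, ρ(π(f)) = ρ(c) = g, ρ(π(g)) = ρ(a) = b, ρ(π(h)) = ρ(g) = f, ρ(π(i)) = ρ(h) = c.
Hence πρ = [i d e h a g b f c].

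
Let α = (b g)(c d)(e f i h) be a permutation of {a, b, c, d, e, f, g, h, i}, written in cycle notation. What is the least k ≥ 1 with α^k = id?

4

The disjoint cycles have lengths 4, 2, 2, 1.
The order of α is the least common multiple of its cycle lengths: lcm(4, 2, 2) = 4.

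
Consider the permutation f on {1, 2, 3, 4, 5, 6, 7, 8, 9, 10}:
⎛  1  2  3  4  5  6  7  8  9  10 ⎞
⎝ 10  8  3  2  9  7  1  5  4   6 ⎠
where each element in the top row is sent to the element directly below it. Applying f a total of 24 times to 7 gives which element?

7

Tracing 7 → 1 → … returns to 7 after 4 steps, so 7 lies in a 4-cycle (1 10 6 7).
Powers repeat with period 4 on this cycle, and 24 mod 4 = 0, so f^24(7) = f^0(7).
So f^24(7) = 7.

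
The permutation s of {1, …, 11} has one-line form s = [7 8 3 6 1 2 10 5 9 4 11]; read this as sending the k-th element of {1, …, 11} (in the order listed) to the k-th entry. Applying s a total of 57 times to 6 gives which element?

2

Tracing 6 → 2 → … returns to 6 after 8 steps, so 6 lies in an 8-cycle (1, 7, 10, 4, 6, 2, 8, 5).
Since the cycle has length 8, s^57 acts on it the same as s^1 (57 mod 8 = 1).
Stepping 1 place around the cycle: 6 → 2.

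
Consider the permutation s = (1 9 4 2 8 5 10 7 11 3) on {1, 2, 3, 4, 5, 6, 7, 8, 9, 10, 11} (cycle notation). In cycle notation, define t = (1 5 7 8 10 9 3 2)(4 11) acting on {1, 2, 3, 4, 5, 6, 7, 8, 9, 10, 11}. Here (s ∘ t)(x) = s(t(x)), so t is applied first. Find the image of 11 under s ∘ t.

2

t(11) = 4, then s(4) = 2; composing gives (s ∘ t)(11) = 2.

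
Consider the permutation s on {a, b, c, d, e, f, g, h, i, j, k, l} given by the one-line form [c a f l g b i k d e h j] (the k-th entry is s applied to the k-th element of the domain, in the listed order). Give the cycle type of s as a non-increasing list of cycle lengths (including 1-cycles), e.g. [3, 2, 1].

[6, 4, 2]

The disjoint cycles are (a c f b)(d l j e g i)(h k), with lengths 6, 4, 2 in non-increasing order.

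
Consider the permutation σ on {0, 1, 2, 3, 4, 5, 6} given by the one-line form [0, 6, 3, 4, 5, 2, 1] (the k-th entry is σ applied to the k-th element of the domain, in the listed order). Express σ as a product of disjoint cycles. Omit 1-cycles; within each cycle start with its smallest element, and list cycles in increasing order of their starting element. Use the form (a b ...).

(1 6)(2 3 4 5)

From 1: 1 → 6 → 1, closing the cycle (1 6).
Continuing from each remaining unvisited element yields (1 6)(2 3 4 5).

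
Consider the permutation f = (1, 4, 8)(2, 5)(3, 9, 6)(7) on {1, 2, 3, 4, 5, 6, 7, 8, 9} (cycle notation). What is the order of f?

6

The disjoint cycles have lengths 3, 3, 2, 1.
The order is lcm(3, 3, 2) = 6.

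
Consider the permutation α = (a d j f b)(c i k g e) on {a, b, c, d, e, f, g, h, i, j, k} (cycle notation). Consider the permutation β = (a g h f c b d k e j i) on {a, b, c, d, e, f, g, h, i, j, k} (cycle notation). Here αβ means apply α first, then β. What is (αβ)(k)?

h

(αβ)(k) = β(α(k)). α(k) = g, then β(g) = h. So (αβ)(k) = h.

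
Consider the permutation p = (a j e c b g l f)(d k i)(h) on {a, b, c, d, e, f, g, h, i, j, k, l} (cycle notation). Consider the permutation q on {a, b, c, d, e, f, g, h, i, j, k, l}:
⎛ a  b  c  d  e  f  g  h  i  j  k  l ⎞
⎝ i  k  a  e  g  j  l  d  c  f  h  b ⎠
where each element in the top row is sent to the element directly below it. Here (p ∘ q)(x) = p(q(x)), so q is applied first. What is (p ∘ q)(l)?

First apply q: q(l) = b, then p(b) = g. Thus (p ∘ q)(l) = g.

g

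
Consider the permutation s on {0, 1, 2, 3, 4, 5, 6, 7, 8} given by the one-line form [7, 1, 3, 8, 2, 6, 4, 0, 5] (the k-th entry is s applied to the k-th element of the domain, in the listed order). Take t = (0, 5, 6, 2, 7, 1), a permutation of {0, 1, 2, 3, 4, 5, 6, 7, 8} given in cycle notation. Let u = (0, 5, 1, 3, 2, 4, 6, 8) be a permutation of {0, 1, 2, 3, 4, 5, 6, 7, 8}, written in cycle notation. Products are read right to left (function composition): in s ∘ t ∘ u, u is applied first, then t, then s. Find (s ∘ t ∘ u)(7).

Chase 7: u(7) = 7; t(7) = 1; s(1) = 1. Hence (s ∘ t ∘ u)(7) = 1.

1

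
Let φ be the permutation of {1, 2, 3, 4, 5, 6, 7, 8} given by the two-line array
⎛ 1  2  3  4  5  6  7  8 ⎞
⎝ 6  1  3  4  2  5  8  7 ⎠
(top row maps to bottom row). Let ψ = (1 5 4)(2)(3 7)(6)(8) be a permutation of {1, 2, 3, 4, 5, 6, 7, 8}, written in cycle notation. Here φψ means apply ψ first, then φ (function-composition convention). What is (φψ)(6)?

5

(φψ)(6) = φ(ψ(6)). ψ(6) = 6, then φ(6) = 5. So (φψ)(6) = 5.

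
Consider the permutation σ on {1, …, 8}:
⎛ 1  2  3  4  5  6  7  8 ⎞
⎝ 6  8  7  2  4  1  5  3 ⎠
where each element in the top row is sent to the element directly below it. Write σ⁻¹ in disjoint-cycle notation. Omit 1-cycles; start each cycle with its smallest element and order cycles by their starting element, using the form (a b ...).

(1 6)(2 4 5 7 3 8)

First write σ in disjoint cycles: (1 6)(2 8 3 7 5 4).
The inverse reverses every cycle; in canonical form, σ⁻¹ = (1 6)(2 4 5 7 3 8).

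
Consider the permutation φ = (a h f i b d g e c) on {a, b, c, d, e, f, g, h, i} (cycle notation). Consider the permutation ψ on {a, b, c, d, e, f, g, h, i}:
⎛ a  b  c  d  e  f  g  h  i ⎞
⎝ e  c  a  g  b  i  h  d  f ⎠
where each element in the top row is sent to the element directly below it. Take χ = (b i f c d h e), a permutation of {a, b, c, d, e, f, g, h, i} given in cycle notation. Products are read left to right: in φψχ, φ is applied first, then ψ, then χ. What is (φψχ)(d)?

e

Chase d: φ(d) = g; ψ(g) = h; χ(h) = e. Hence (φψχ)(d) = e.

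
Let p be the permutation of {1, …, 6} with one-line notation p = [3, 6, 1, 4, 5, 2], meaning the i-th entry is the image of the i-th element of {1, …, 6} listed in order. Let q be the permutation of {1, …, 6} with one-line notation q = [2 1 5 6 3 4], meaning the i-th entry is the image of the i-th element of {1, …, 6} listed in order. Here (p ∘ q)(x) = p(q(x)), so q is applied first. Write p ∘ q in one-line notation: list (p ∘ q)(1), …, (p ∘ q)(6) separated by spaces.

Chase each element through q then p: 1 → 2 → 6; 2 → 1 → 3; 3 → 5 → 5; 4 → 6 → 2; 5 → 3 → 1; 6 → 4 → 4.
Collecting the images, p ∘ q = [6 3 5 2 1 4].

6 3 5 2 1 4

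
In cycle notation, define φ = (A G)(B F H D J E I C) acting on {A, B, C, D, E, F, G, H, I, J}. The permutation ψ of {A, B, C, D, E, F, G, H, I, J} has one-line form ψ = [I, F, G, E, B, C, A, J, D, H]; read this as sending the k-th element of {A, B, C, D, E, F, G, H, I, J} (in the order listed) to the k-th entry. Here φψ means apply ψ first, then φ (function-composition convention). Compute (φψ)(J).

D

(φψ)(J) = φ(ψ(J)). ψ(J) = H, then φ(H) = D. So (φψ)(J) = D.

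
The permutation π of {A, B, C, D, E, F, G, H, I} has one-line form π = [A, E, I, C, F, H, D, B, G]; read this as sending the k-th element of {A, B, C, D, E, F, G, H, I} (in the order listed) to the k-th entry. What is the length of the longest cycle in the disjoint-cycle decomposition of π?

4

Decomposing into disjoint cycles gives (B, E, F, H)(C, I, G, D); the longest has length 4.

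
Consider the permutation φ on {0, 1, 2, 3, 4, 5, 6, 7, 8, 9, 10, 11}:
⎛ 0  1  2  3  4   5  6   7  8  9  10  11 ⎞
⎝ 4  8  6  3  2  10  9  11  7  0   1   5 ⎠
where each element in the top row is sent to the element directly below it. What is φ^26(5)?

Tracing 5 → 10 → … returns to 5 after 6 steps, so 5 lies in a 6-cycle (1 8 7 11 5 10).
Powers repeat with period 6 on this cycle, and 26 mod 6 = 2, so φ^26(5) = φ^2(5).
Advancing 2 steps from 5: 5 → 10 → 1.

1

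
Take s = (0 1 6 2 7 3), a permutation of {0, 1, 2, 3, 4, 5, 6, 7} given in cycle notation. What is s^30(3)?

3 lies in the 6-cycle (0 1 6 2 7 3).
On a 6-cycle, s^6 is the identity, so s^30 = s^0 there (30 ≡ 0 mod 6).
So s^30(3) = 3.

3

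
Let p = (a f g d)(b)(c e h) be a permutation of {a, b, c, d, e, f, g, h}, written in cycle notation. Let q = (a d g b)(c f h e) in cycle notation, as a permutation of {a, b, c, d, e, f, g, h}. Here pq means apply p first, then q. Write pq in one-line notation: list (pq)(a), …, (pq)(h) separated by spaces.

(pq)(x) = q(p(x)). Computing each image: q(p(a)) = q(f) = h, q(p(b)) = q(b) = a, q(p(c)) = q(e) = c, q(p(d)) = q(a) = d, q(p(e)) = q(h) = e, q(p(f)) = q(g) = b, q(p(g)) = q(d) = g, q(p(h)) = q(c) = f.
Hence pq = [h a c d e b g f].

h a c d e b g f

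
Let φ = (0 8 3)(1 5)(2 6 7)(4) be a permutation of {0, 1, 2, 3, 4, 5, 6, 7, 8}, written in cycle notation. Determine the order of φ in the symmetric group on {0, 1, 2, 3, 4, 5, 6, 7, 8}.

6

The cycle type of φ is (3, 3, 2, 1).
The order of φ is the least common multiple of its cycle lengths: lcm(3, 3, 2) = 6.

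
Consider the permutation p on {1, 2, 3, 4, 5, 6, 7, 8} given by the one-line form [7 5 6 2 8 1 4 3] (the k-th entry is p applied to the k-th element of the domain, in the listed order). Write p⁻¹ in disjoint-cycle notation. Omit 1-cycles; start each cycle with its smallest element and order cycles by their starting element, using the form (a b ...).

The cycle decomposition of p is (1 7 4 2 5 8 3 6).
Reversing each cycle (and rotating so the smallest element leads) gives p⁻¹ = (1 6 3 8 5 2 4 7).

(1 6 3 8 5 2 4 7)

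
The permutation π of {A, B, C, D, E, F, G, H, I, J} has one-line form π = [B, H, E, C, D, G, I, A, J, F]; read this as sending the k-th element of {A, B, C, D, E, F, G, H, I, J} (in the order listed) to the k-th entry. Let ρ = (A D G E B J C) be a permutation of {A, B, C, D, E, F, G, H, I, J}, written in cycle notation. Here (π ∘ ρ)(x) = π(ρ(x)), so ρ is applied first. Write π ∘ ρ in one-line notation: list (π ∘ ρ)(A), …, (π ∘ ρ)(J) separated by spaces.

(π ∘ ρ)(x) = π(ρ(x)). Computing each image: π(ρ(A)) = π(D) = C, π(ρ(B)) = π(J) = F, π(ρ(C)) = π(A) = B, π(ρ(D)) = π(G) = I, π(ρ(E)) = π(B) = H, π(ρ(F)) = π(F) = G, π(ρ(G)) = π(E) = D, π(ρ(H)) = π(H) = A, π(ρ(I)) = π(I) = J, π(ρ(J)) = π(C) = E.
Hence π ∘ ρ = [C F B I H G D A J E].

C F B I H G D A J E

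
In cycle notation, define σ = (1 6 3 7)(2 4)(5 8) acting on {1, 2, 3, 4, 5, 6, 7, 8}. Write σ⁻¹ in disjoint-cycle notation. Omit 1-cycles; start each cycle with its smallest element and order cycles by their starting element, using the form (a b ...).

The inverse reverses each cycle.
After reversing and putting each cycle's least element first, σ⁻¹ = (1 7 3 6)(2 4)(5 8).

(1 7 3 6)(2 4)(5 8)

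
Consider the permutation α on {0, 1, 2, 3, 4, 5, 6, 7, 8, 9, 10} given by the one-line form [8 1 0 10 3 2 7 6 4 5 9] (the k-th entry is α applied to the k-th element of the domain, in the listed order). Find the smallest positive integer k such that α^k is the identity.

The disjoint-cycle form of α has cycle lengths 8, 2, 1.
Since disjoint cycles commute, ord(α) = lcm(8, 2) = 8.

8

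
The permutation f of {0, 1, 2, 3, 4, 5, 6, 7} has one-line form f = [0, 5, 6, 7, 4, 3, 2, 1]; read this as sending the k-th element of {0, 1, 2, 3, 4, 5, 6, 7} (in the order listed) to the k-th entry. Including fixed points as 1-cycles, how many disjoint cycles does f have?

The cycle decomposition is (0)(1 5 3 7)(2 6)(4), which has 4 cycles (counting 1-cycles).

4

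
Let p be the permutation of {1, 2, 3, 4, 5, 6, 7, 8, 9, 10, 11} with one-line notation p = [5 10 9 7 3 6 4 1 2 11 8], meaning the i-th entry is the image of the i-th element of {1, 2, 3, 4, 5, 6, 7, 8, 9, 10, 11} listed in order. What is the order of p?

Writing p as disjoint cycles, the cycle lengths are 8, 2, 1.
The order of p is the least common multiple of its cycle lengths: lcm(8, 2) = 8.

8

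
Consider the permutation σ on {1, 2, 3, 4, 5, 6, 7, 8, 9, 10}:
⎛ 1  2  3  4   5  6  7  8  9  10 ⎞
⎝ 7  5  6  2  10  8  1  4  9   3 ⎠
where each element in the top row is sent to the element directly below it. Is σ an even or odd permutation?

In disjoint-cycle form the cycle lengths are 7, 2, 1.
A cycle is odd iff its length is even; σ has 1 even-length cycle, so sgn(σ) = (−1)^1 and σ is odd.

odd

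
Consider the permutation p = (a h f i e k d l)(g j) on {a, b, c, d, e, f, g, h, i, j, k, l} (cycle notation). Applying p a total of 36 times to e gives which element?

a

e lies in the 8-cycle (a h f i e k d l).
On an 8-cycle, p^8 is the identity, so p^36 = p^4 there (36 ≡ 4 mod 8).
Stepping 4 places around the cycle: e → k → d → l → a.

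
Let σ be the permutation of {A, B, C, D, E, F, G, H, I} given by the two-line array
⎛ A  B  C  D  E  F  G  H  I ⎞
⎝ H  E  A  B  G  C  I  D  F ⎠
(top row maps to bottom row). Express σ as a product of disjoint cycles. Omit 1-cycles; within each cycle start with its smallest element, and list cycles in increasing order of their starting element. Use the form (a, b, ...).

(A, H, D, B, E, G, I, F, C)

From A: A → H → D → B → E → G → I → F → C → A, closing the cycle (A, H, D, B, E, G, I, F, C).
Repeating from the next unused element and collecting all non-trivial cycles gives (A, H, D, B, E, G, I, F, C).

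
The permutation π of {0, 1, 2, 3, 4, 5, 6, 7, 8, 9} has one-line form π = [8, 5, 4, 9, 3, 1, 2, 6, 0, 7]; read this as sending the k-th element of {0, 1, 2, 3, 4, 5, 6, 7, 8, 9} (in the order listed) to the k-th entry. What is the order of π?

6

The disjoint-cycle form of π has cycle lengths 6, 2, 2.
The order is lcm(6, 2, 2) = 6.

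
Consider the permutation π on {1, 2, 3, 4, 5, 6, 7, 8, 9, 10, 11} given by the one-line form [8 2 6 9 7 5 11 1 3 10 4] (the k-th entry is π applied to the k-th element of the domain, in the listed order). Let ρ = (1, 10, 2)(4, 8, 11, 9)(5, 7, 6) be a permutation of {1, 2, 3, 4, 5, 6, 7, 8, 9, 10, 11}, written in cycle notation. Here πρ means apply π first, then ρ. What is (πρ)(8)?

10

First apply π: π(8) = 1, then ρ(1) = 10. Thus (πρ)(8) = 10.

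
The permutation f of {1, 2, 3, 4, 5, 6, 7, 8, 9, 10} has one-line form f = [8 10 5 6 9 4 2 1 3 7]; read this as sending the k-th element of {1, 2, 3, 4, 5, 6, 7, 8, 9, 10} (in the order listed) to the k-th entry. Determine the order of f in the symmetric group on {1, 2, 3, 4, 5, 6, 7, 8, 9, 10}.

6

Writing f as disjoint cycles, the cycle lengths are 3, 3, 2, 2.
The order is lcm(3, 3, 2, 2) = 6.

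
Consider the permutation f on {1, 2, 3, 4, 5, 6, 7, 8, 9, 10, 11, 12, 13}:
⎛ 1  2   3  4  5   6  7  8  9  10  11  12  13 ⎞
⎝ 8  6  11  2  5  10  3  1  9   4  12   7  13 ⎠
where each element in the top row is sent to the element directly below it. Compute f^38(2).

10

Tracing 2 → 6 → … returns to 2 after 4 steps, so 2 lies in a 4-cycle (2 6 10 4).
On a 4-cycle, f^4 is the identity, so f^38 = f^2 there (38 ≡ 2 mod 4).
Stepping 2 places around the cycle: 2 → 6 → 10.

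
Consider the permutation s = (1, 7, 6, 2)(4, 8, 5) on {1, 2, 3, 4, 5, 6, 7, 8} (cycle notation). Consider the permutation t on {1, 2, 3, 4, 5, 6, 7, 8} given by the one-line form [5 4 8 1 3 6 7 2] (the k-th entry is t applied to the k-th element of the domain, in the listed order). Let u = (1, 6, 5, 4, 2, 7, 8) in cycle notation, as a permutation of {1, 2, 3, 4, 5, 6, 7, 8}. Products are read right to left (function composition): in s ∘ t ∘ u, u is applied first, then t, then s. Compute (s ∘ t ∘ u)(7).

1

Chase 7: u(7) = 8; t(8) = 2; s(2) = 1. Hence (s ∘ t ∘ u)(7) = 1.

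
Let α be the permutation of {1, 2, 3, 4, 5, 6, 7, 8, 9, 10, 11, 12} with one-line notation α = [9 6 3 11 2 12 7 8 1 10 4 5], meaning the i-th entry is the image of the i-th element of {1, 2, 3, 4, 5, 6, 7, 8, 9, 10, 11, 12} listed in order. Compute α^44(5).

5

Tracing 5 → 2 → … returns to 5 after 4 steps, so 5 lies in a 4-cycle (2, 6, 12, 5).
On a 4-cycle, α^4 is the identity, so α^44 = α^0 there (44 ≡ 0 mod 4).
So α^44(5) = 5.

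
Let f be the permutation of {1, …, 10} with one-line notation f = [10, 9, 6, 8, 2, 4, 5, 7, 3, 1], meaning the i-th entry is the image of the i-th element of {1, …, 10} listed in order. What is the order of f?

Decomposing into disjoint cycles gives cycle lengths 8, 2.
The order is lcm(8, 2) = 8.

8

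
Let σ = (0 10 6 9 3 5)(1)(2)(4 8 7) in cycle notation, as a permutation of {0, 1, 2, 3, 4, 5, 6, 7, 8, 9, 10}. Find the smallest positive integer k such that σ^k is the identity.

The disjoint cycles have lengths 6, 3, 1, 1.
Since disjoint cycles commute, ord(σ) = lcm(6, 3) = 6.

6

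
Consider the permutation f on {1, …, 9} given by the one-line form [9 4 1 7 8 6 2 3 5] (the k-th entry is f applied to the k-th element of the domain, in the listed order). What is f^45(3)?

3

Tracing 3 → 1 → … returns to 3 after 5 steps, so 3 lies in a 5-cycle (1, 9, 5, 8, 3).
Since the cycle has length 5, f^45 acts on it the same as f^0 (45 mod 5 = 0).
So f^45(3) = 3.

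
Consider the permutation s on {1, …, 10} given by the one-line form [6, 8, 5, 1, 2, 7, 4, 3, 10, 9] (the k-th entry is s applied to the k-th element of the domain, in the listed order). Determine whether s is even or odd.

odd

In disjoint-cycle form the cycle lengths are 4, 4, 2.
A cycle of length ℓ contributes ℓ−1 transpositions, so s is a product of 3 + 3 + 1 = 7 transpositions — odd.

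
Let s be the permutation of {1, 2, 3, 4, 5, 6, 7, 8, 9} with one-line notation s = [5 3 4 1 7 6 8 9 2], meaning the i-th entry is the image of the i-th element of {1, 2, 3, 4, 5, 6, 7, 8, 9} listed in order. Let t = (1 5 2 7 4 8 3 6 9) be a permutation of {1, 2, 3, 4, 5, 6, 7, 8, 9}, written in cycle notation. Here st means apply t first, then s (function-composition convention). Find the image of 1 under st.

First apply t: t(1) = 5, then s(5) = 7. Thus (st)(1) = 7.

7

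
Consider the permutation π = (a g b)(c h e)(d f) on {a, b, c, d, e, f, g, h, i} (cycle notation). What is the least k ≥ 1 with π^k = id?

The disjoint cycles have lengths 3, 3, 2, 1.
Since disjoint cycles commute, ord(π) = lcm(3, 3, 2) = 6.

6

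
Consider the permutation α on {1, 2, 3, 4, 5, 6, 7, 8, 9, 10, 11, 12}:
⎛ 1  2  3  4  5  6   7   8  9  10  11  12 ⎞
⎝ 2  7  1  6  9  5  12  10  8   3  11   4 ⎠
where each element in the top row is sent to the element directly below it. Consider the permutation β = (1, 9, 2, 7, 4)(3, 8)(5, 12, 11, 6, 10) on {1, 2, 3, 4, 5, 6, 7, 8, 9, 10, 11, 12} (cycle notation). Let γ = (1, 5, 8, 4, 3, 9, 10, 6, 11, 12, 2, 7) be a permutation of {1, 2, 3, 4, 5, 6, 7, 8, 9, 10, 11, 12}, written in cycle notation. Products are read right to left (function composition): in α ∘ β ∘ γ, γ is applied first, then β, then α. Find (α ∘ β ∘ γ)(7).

8

Chase 7: γ(7) = 1; β(1) = 9; α(9) = 8. Hence (α ∘ β ∘ γ)(7) = 8.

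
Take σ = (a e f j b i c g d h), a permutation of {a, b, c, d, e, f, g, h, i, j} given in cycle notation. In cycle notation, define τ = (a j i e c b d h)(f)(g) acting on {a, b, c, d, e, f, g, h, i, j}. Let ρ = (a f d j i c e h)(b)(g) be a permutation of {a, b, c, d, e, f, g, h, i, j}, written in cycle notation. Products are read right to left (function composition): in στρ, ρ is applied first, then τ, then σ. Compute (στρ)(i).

Apply the permutations in order: ρ(i) = c, then τ(c) = b, then σ(b) = i. So (στρ)(i) = i.

i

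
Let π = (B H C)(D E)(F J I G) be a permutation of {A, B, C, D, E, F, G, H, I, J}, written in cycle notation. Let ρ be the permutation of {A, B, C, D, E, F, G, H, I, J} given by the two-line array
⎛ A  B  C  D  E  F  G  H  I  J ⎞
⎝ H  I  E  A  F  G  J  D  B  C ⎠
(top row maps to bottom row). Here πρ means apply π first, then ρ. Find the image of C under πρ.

I

π(C) = B, then ρ(B) = I; composing gives (πρ)(C) = I.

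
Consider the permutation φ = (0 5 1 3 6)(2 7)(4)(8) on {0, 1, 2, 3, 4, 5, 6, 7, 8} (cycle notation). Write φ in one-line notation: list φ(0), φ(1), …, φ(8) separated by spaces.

5 3 7 6 4 1 0 2 8

Reading each image from the cycles: 0→5, 1→3, 2→7, 3→6, 4→4, 5→1, 6→0, 7→2, 8→8.
Listing these in domain order gives 5 3 7 6 4 1 0 2 8.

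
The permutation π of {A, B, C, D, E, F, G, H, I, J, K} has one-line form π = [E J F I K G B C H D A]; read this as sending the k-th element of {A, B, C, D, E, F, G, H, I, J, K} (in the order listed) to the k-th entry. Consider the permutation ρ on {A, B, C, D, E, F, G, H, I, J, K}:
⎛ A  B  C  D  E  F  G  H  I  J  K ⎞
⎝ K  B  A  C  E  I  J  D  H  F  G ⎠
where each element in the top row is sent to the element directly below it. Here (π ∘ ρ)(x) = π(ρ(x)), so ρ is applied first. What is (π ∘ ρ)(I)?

C

ρ(I) = H, then π(H) = C; composing gives (π ∘ ρ)(I) = C.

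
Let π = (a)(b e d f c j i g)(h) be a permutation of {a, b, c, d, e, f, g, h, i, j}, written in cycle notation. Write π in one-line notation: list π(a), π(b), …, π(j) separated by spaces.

a e j f d c b h g i

Reading each image from the cycles: a→a, b→e, c→j, d→f, e→d, f→c, g→b, h→h, i→g, j→i.
So the one-line form is a e j f d c b h g i.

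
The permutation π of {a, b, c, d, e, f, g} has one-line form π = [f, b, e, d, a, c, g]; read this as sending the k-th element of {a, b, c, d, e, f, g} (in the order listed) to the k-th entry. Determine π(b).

b

b is element number 2 of the domain, and entry number 2 of the one-line form is b, so π(b) = b.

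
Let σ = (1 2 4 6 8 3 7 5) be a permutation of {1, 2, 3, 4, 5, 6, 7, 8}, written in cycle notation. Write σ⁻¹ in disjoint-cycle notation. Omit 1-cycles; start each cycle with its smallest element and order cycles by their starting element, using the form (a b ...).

(1 5 7 3 8 6 4 2)

Inverting a permutation written in cycle notation just reverses the order within every cycle.
Reversing each cycle of σ and rotating so the smallest element leads gives (1 5 7 3 8 6 4 2).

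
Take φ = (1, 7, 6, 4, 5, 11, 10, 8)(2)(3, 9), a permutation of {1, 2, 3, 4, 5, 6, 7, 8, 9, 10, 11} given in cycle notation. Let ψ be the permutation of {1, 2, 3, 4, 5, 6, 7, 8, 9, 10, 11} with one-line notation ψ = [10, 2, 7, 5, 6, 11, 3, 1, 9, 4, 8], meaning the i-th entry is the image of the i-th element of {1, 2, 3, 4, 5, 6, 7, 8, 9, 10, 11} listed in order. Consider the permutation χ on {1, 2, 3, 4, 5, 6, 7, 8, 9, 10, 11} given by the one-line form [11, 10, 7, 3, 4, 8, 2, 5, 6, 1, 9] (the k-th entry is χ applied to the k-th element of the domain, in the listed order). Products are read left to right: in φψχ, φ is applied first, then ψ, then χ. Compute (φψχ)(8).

(φψχ)(8) = χ(ψ(φ(8))). φ(8) = 1, then ψ(1) = 10, then χ(10) = 1, so the result is 1.

1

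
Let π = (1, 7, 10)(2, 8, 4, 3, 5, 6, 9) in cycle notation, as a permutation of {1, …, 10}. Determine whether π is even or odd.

even

The cycle lengths are 7, 3.
A cycle is odd iff its length is even; π has 0 even-length cycles, so sgn(π) = (−1)^0 and π is even.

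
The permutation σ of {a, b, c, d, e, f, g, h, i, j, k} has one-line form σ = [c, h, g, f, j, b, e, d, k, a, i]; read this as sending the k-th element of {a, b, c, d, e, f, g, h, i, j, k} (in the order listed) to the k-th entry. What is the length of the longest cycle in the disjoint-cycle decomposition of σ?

Decomposing into disjoint cycles gives (a, c, g, e, j)(b, h, d, f)(i, k); the longest has length 5.

5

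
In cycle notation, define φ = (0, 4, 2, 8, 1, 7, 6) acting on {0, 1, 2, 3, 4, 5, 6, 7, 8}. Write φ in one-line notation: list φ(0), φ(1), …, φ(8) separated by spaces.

4 7 8 3 2 5 0 6 1

Reading each image from the cycles: 0↦4, 1↦7, 2↦8, 3↦3, 4↦2, 5↦5, 6↦0, 7↦6, 8↦1.
Listing these in domain order gives 4 7 8 3 2 5 0 6 1.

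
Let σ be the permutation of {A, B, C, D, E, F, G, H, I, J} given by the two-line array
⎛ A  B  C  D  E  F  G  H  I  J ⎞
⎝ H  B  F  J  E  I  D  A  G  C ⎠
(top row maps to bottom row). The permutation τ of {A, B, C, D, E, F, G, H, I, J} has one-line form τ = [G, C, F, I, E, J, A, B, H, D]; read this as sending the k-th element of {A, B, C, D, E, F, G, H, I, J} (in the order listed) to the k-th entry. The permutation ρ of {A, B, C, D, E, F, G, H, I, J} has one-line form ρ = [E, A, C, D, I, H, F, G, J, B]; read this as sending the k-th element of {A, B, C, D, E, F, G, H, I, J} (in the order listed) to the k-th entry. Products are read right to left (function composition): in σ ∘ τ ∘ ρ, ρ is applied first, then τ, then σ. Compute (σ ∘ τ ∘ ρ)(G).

C

(σ ∘ τ ∘ ρ)(G) = σ(τ(ρ(G))). ρ(G) = F, then τ(F) = J, then σ(J) = C, so the result is C.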